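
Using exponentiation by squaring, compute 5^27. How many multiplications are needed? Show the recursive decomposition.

Computing 5^27 by squaring (build up from 5^1; each line after the first costs one multiplication):

5^1 = 5
5^2 = (5^1)^2 = 5^2 = 25
5^3 = 5 * 5^2 = 5 * 25 = 125
5^6 = (5^3)^2 = 125^2 = 15625
5^12 = (5^6)^2 = 15625^2 = 244140625
5^13 = 5 * 5^12 = 5 * 244140625 = 1220703125
5^26 = (5^13)^2 = 1220703125^2 = 1490116119384765625
5^27 = 5 * 5^26 = 5 * 1490116119384765625 = 7450580596923828125

Result: 7450580596923828125
Multiplications needed: 7 (7 lines after 5^1)

5^27 = 7450580596923828125. Using exponentiation by squaring, this requires 7 multiplications. The key idea: if the exponent is even, square the half-power; if odd, multiply by the base once.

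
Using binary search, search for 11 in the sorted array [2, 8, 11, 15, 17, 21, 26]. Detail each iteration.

Binary search for 11 in [2, 8, 11, 15, 17, 21, 26]:

lo=0, hi=6, mid=3, arr[mid]=15 -> 15 > 11, search left half
lo=0, hi=2, mid=1, arr[mid]=8 -> 8 < 11, search right half
lo=2, hi=2, mid=2, arr[mid]=11 -> Found target at index 2!

Binary search finds 11 at index 2 after 3 comparisons. The search repeatedly halves the search space by comparing with the middle element.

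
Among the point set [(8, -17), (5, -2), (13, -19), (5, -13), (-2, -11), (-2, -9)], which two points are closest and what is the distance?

Computing all pairwise distances among 6 points:

d((8, -17), (5, -2)) = 15.2971
d((8, -17), (13, -19)) = 5.3852
d((8, -17), (5, -13)) = 5.0
d((8, -17), (-2, -11)) = 11.6619
d((8, -17), (-2, -9)) = 12.8062
d((5, -2), (13, -19)) = 18.7883
d((5, -2), (5, -13)) = 11.0
d((5, -2), (-2, -11)) = 11.4018
d((5, -2), (-2, -9)) = 9.8995
d((13, -19), (5, -13)) = 10.0
d((13, -19), (-2, -11)) = 17.0
d((13, -19), (-2, -9)) = 18.0278
d((5, -13), (-2, -11)) = 7.2801
d((5, -13), (-2, -9)) = 8.0623
d((-2, -11), (-2, -9)) = 2.0 <-- minimum

Closest pair: (-2, -11) and (-2, -9) with distance 2.0

The closest pair is (-2, -11) and (-2, -9) with Euclidean distance 2.0. For 6 points, brute-force pairwise comparison is shown above. For large n, the divide-and-conquer algorithm (sort by x, recurse on halves, check the dividing strip) achieves O(n log n).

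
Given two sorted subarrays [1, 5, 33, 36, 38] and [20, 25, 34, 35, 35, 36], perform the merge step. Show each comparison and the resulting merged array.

Merging process:

Compare 1 vs 20: take 1 from left. Merged: [1]
Compare 5 vs 20: take 5 from left. Merged: [1, 5]
Compare 33 vs 20: take 20 from right. Merged: [1, 5, 20]
Compare 33 vs 25: take 25 from right. Merged: [1, 5, 20, 25]
Compare 33 vs 34: take 33 from left. Merged: [1, 5, 20, 25, 33]
Compare 36 vs 34: take 34 from right. Merged: [1, 5, 20, 25, 33, 34]
Compare 36 vs 35: take 35 from right. Merged: [1, 5, 20, 25, 33, 34, 35]
Compare 36 vs 35: take 35 from right. Merged: [1, 5, 20, 25, 33, 34, 35, 35]
Compare 36 vs 36: take 36 from left. Merged: [1, 5, 20, 25, 33, 34, 35, 35, 36]
Compare 38 vs 36: take 36 from right. Merged: [1, 5, 20, 25, 33, 34, 35, 35, 36, 36]
Append remaining from left: [38]. Merged: [1, 5, 20, 25, 33, 34, 35, 35, 36, 36, 38]

Final merged array: [1, 5, 20, 25, 33, 34, 35, 35, 36, 36, 38]
Total comparisons: 10

The merged array is [1, 5, 20, 25, 33, 34, 35, 35, 36, 36, 38], requiring 10 comparisons. The merge step runs in O(n) time where n is the total number of elements.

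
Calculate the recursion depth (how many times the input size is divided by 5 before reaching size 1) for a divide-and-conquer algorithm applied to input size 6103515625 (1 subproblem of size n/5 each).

For divide and conquer with division factor 5:

Problem sizes at each level:
Level 0: 6103515625
Level 1: 1220703125
Level 2: 244140625
Level 3: 48828125
Level 4: 9765625
Level 5: 1953125
Level 6: 390625
Level 7: 78125
Level 8: 15625
Level 9: 3125
Level 10: 625
Level 11: 125
Level 12: 25
Level 13: 5
Level 14: 1

The root is level 0 and the size-1 base case is level 14 (the tree spans levels 0 through 14, i.e. 15 levels counting the root), so the depth is the number of divisions: log_5(6103515625) = 14

The recursion tree depth is log_5(6103515625) = 14. At each level, the problem size is divided by 5, so it takes 14 divisions to reduce to a base case of size 1. The algorithm makes 1 recursive call at each level.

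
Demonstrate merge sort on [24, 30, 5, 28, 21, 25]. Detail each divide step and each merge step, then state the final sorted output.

Merge sort trace:

Split: [24, 30, 5, 28, 21, 25] -> [24, 30, 5] and [28, 21, 25]
  Split: [24, 30, 5] -> [24] and [30, 5]
    Split: [30, 5] -> [30] and [5]
    Merge: [30] + [5] -> [5, 30]
  Merge: [24] + [5, 30] -> [5, 24, 30]
  Split: [28, 21, 25] -> [28] and [21, 25]
    Split: [21, 25] -> [21] and [25]
    Merge: [21] + [25] -> [21, 25]
  Merge: [28] + [21, 25] -> [21, 25, 28]
Merge: [5, 24, 30] + [21, 25, 28] -> [5, 21, 24, 25, 28, 30]

Final sorted array: [5, 21, 24, 25, 28, 30]

The merge sort proceeds by recursively splitting the array and merging sorted halves.
After all merges, the sorted array is [5, 21, 24, 25, 28, 30].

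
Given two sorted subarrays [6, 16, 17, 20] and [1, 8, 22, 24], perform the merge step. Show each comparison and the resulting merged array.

Merging process:

Compare 6 vs 1: take 1 from right. Merged: [1]
Compare 6 vs 8: take 6 from left. Merged: [1, 6]
Compare 16 vs 8: take 8 from right. Merged: [1, 6, 8]
Compare 16 vs 22: take 16 from left. Merged: [1, 6, 8, 16]
Compare 17 vs 22: take 17 from left. Merged: [1, 6, 8, 16, 17]
Compare 20 vs 22: take 20 from left. Merged: [1, 6, 8, 16, 17, 20]
Append remaining from right: [22, 24]. Merged: [1, 6, 8, 16, 17, 20, 22, 24]

Final merged array: [1, 6, 8, 16, 17, 20, 22, 24]
Total comparisons: 6

The merged array is [1, 6, 8, 16, 17, 20, 22, 24], requiring 6 comparisons. The merge step runs in O(n) time where n is the total number of elements.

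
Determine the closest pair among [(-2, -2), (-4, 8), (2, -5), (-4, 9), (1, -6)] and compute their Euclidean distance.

Computing all pairwise distances among 5 points:

d((-2, -2), (-4, 8)) = 10.198
d((-2, -2), (2, -5)) = 5.0
d((-2, -2), (-4, 9)) = 11.1803
d((-2, -2), (1, -6)) = 5.0
d((-4, 8), (2, -5)) = 14.3178
d((-4, 8), (-4, 9)) = 1.0 <-- minimum
d((-4, 8), (1, -6)) = 14.8661
d((2, -5), (-4, 9)) = 15.2315
d((2, -5), (1, -6)) = 1.4142
d((-4, 9), (1, -6)) = 15.8114

Closest pair: (-4, 8) and (-4, 9) with distance 1.0

The closest pair is (-4, 8) and (-4, 9) with Euclidean distance 1.0. For 5 points, brute-force pairwise comparison is shown above. For large n, the divide-and-conquer algorithm (sort by x, recurse on halves, check the dividing strip) achieves O(n log n).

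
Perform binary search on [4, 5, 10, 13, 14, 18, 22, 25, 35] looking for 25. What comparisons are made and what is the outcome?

Binary search for 25 in [4, 5, 10, 13, 14, 18, 22, 25, 35]:

lo=0, hi=8, mid=4, arr[mid]=14 -> 14 < 25, search right half
lo=5, hi=8, mid=6, arr[mid]=22 -> 22 < 25, search right half
lo=7, hi=8, mid=7, arr[mid]=25 -> Found target at index 7!

Binary search finds 25 at index 7 after 3 comparisons. The search repeatedly halves the search space by comparing with the middle element.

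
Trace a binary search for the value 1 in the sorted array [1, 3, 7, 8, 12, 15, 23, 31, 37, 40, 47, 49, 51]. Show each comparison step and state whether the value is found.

Binary search for 1 in [1, 3, 7, 8, 12, 15, 23, 31, 37, 40, 47, 49, 51]:

lo=0, hi=12, mid=6, arr[mid]=23 -> 23 > 1, search left half
lo=0, hi=5, mid=2, arr[mid]=7 -> 7 > 1, search left half
lo=0, hi=1, mid=0, arr[mid]=1 -> Found target at index 0!

Binary search finds 1 at index 0 after 3 comparisons. The search repeatedly halves the search space by comparing with the middle element.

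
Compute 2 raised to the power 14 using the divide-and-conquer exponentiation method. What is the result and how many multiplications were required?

Computing 2^14 by squaring (build up from 2^1; each line after the first costs one multiplication):

2^1 = 2
2^2 = (2^1)^2 = 2^2 = 4
2^3 = 2 * 2^2 = 2 * 4 = 8
2^6 = (2^3)^2 = 8^2 = 64
2^7 = 2 * 2^6 = 2 * 64 = 128
2^14 = (2^7)^2 = 128^2 = 16384

Result: 16384
Multiplications needed: 5 (5 lines after 2^1)

2^14 = 16384. Using exponentiation by squaring, this requires 5 multiplications. The key idea: if the exponent is even, square the half-power; if odd, multiply by the base once.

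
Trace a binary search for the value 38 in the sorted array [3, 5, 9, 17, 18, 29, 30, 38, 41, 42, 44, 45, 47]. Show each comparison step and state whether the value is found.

Binary search for 38 in [3, 5, 9, 17, 18, 29, 30, 38, 41, 42, 44, 45, 47]:

lo=0, hi=12, mid=6, arr[mid]=30 -> 30 < 38, search right half
lo=7, hi=12, mid=9, arr[mid]=42 -> 42 > 38, search left half
lo=7, hi=8, mid=7, arr[mid]=38 -> Found target at index 7!

Binary search finds 38 at index 7 after 3 comparisons. The search repeatedly halves the search space by comparing with the middle element.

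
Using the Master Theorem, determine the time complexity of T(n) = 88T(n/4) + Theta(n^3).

Master Theorem for T(n) = 88T(n/4) + O(n^3):

a = 88, b = 4, c = 3
log_b(a) = log_4(88) = 3.2297

Case 1: c = 3 < log_4(88) = 3.2297
T(n) = O(n^(log_4 88))

For T(n) = 88T(n/4) + O(n^3): log_4(88) = 3.2297. This is Case 1 of the Master Theorem (c < log_b(a), work dominated by leaves), giving O(n^(log_4 88)).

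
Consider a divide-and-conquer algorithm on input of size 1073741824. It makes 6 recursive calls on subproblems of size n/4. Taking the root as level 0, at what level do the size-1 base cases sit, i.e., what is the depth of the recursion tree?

For divide and conquer with division factor 4:

Problem sizes at each level:
Level 0: 1073741824
Level 1: 268435456
Level 2: 67108864
Level 3: 16777216
Level 4: 4194304
Level 5: 1048576
Level 6: 262144
Level 7: 65536
Level 8: 16384
Level 9: 4096
Level 10: 1024
Level 11: 256
Level 12: 64
Level 13: 16
Level 14: 4
Level 15: 1

The root is level 0 and the size-1 base case is level 15 (the tree spans levels 0 through 15, i.e. 16 levels counting the root), so the depth is the number of divisions: log_4(1073741824) = 15

The recursion tree depth is log_4(1073741824) = 15. At each level, the problem size is divided by 4, so it takes 15 divisions to reduce to a base case of size 1. The algorithm makes 6 recursive calls at each level.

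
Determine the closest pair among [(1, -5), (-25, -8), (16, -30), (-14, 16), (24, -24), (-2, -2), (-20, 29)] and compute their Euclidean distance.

Computing all pairwise distances among 7 points:

d((1, -5), (-25, -8)) = 26.1725
d((1, -5), (16, -30)) = 29.1548
d((1, -5), (-14, 16)) = 25.807
d((1, -5), (24, -24)) = 29.8329
d((1, -5), (-2, -2)) = 4.2426 <-- minimum
d((1, -5), (-20, 29)) = 39.9625
d((-25, -8), (16, -30)) = 46.5296
d((-25, -8), (-14, 16)) = 26.4008
d((-25, -8), (24, -24)) = 51.5461
d((-25, -8), (-2, -2)) = 23.7697
d((-25, -8), (-20, 29)) = 37.3363
d((16, -30), (-14, 16)) = 54.9181
d((16, -30), (24, -24)) = 10.0
d((16, -30), (-2, -2)) = 33.2866
d((16, -30), (-20, 29)) = 69.1158
d((-14, 16), (24, -24)) = 55.1725
d((-14, 16), (-2, -2)) = 21.6333
d((-14, 16), (-20, 29)) = 14.3178
d((24, -24), (-2, -2)) = 34.0588
d((24, -24), (-20, 29)) = 68.884
d((-2, -2), (-20, 29)) = 35.8469

Closest pair: (1, -5) and (-2, -2) with distance 4.2426

The closest pair is (1, -5) and (-2, -2) with Euclidean distance 4.2426. For 7 points, brute-force pairwise comparison is shown above. For large n, the divide-and-conquer algorithm (sort by x, recurse on halves, check the dividing strip) achieves O(n log n).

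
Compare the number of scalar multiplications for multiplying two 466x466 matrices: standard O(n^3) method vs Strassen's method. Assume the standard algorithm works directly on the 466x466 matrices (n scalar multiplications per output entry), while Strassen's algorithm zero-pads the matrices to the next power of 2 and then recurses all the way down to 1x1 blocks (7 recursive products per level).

Matrix multiplication for 466x466 matrices:

Strassen's algorithm requires power-of-2 dimensions. Pad 466x466 to 512x512 (next power of 2).

Standard algorithm: 466^3 = 101194696 multiplications
Strassen's algorithm: 7^(log2(512)) = 7^9 = 40353607 multiplications
Savings: 101194696 - 40353607 = 60841089 multiplications

Standard: 101194696 multiplications (466^3). Strassen: 40353607 multiplications (7^9, after padding to 512x512). Strassen reduces 8 recursive multiplications to 7 at each level.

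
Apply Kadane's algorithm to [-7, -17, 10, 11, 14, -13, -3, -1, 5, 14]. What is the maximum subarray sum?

Using Kadane's algorithm on [-7, -17, 10, 11, 14, -13, -3, -1, 5, 14]:

Scanning through the array:
Position 1 (value -17): max_ending_here = -17, max_so_far = -7
Position 2 (value 10): max_ending_here = 10, max_so_far = 10
Position 3 (value 11): max_ending_here = 21, max_so_far = 21
Position 4 (value 14): max_ending_here = 35, max_so_far = 35
Position 5 (value -13): max_ending_here = 22, max_so_far = 35
Position 6 (value -3): max_ending_here = 19, max_so_far = 35
Position 7 (value -1): max_ending_here = 18, max_so_far = 35
Position 8 (value 5): max_ending_here = 23, max_so_far = 35
Position 9 (value 14): max_ending_here = 37, max_so_far = 37

Maximum subarray: [10, 11, 14, -13, -3, -1, 5, 14]
Maximum sum: 37

The maximum subarray is [10, 11, 14, -13, -3, -1, 5, 14] with sum 37. This subarray runs from index 2 to index 9.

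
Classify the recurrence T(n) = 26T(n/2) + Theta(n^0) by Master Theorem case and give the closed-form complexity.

Master Theorem for T(n) = 26T(n/2) + O(n^0):

a = 26, b = 2, c = 0
log_b(a) = log_2(26) = 4.7004

Case 1: c = 0 < log_2(26) = 4.7004
T(n) = O(n^(log_2 26))

For T(n) = 26T(n/2) + O(n^0): log_2(26) = 4.7004. This is Case 1 of the Master Theorem (c < log_b(a), work dominated by leaves), giving O(n^(log_2 26)).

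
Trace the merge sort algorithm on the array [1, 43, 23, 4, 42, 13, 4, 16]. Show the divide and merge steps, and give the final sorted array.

Merge sort trace:

Split: [1, 43, 23, 4, 42, 13, 4, 16] -> [1, 43, 23, 4] and [42, 13, 4, 16]
  Split: [1, 43, 23, 4] -> [1, 43] and [23, 4]
    Split: [1, 43] -> [1] and [43]
    Merge: [1] + [43] -> [1, 43]
    Split: [23, 4] -> [23] and [4]
    Merge: [23] + [4] -> [4, 23]
  Merge: [1, 43] + [4, 23] -> [1, 4, 23, 43]
  Split: [42, 13, 4, 16] -> [42, 13] and [4, 16]
    Split: [42, 13] -> [42] and [13]
    Merge: [42] + [13] -> [13, 42]
    Split: [4, 16] -> [4] and [16]
    Merge: [4] + [16] -> [4, 16]
  Merge: [13, 42] + [4, 16] -> [4, 13, 16, 42]
Merge: [1, 4, 23, 43] + [4, 13, 16, 42] -> [1, 4, 4, 13, 16, 23, 42, 43]

Final sorted array: [1, 4, 4, 13, 16, 23, 42, 43]

The merge sort proceeds by recursively splitting the array and merging sorted halves.
After all merges, the sorted array is [1, 4, 4, 13, 16, 23, 42, 43].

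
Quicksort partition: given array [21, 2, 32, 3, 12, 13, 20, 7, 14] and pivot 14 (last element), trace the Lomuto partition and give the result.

Lomuto partition with pivot = 14:

Initial array: [21, 2, 32, 3, 12, 13, 20, 7, 14]

arr[0]=21 > 14: no swap
arr[1]=2 <= 14: swap with position 0, array becomes [2, 21, 32, 3, 12, 13, 20, 7, 14]
arr[2]=32 > 14: no swap
arr[3]=3 <= 14: swap with position 1, array becomes [2, 3, 32, 21, 12, 13, 20, 7, 14]
arr[4]=12 <= 14: swap with position 2, array becomes [2, 3, 12, 21, 32, 13, 20, 7, 14]
arr[5]=13 <= 14: swap with position 3, array becomes [2, 3, 12, 13, 32, 21, 20, 7, 14]
arr[6]=20 > 14: no swap
arr[7]=7 <= 14: swap with position 4, array becomes [2, 3, 12, 13, 7, 21, 20, 32, 14]

Place pivot at position 5: [2, 3, 12, 13, 7, 14, 20, 32, 21]
Pivot position: 5

After partitioning with pivot 14, the array becomes [2, 3, 12, 13, 7, 14, 20, 32, 21]. The pivot is placed at index 5. All elements to the left of the pivot are <= 14, and all elements to the right are > 14.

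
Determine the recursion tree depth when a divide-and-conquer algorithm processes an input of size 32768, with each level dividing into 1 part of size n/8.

For divide and conquer with division factor 8:

Problem sizes at each level:
Level 0: 32768
Level 1: 4096
Level 2: 512
Level 3: 64
Level 4: 8
Level 5: 1

The root is level 0 and the size-1 base case is level 5 (the tree spans levels 0 through 5, i.e. 6 levels counting the root), so the depth is the number of divisions: log_8(32768) = 5

The recursion tree depth is log_8(32768) = 5. At each level, the problem size is divided by 8, so it takes 5 divisions to reduce to a base case of size 1. The algorithm makes 1 recursive call at each level.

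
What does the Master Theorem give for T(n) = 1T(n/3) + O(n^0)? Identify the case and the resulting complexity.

Master Theorem for T(n) = 1T(n/3) + O(n^0):

a = 1, b = 3, c = 0
log_b(a) = log_3(1) = 0.0000

Case 2: c = 0 = log_3(1) = 0.0000
T(n) = O(n^0 log n) = O(log n)

For T(n) = 1T(n/3) + O(n^0): log_3(1) = 0.0000. This is Case 2 of the Master Theorem (c = log_b(a), equal work at all levels), giving O(log n).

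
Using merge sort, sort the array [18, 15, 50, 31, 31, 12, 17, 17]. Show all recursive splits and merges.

Merge sort trace:

Split: [18, 15, 50, 31, 31, 12, 17, 17] -> [18, 15, 50, 31] and [31, 12, 17, 17]
  Split: [18, 15, 50, 31] -> [18, 15] and [50, 31]
    Split: [18, 15] -> [18] and [15]
    Merge: [18] + [15] -> [15, 18]
    Split: [50, 31] -> [50] and [31]
    Merge: [50] + [31] -> [31, 50]
  Merge: [15, 18] + [31, 50] -> [15, 18, 31, 50]
  Split: [31, 12, 17, 17] -> [31, 12] and [17, 17]
    Split: [31, 12] -> [31] and [12]
    Merge: [31] + [12] -> [12, 31]
    Split: [17, 17] -> [17] and [17]
    Merge: [17] + [17] -> [17, 17]
  Merge: [12, 31] + [17, 17] -> [12, 17, 17, 31]
Merge: [15, 18, 31, 50] + [12, 17, 17, 31] -> [12, 15, 17, 17, 18, 31, 31, 50]

Final sorted array: [12, 15, 17, 17, 18, 31, 31, 50]

The merge sort proceeds by recursively splitting the array and merging sorted halves.
After all merges, the sorted array is [12, 15, 17, 17, 18, 31, 31, 50].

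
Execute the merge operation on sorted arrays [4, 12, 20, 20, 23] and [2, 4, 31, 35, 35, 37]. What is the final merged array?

Merging process:

Compare 4 vs 2: take 2 from right. Merged: [2]
Compare 4 vs 4: take 4 from left. Merged: [2, 4]
Compare 12 vs 4: take 4 from right. Merged: [2, 4, 4]
Compare 12 vs 31: take 12 from left. Merged: [2, 4, 4, 12]
Compare 20 vs 31: take 20 from left. Merged: [2, 4, 4, 12, 20]
Compare 20 vs 31: take 20 from left. Merged: [2, 4, 4, 12, 20, 20]
Compare 23 vs 31: take 23 from left. Merged: [2, 4, 4, 12, 20, 20, 23]
Append remaining from right: [31, 35, 35, 37]. Merged: [2, 4, 4, 12, 20, 20, 23, 31, 35, 35, 37]

Final merged array: [2, 4, 4, 12, 20, 20, 23, 31, 35, 35, 37]
Total comparisons: 7

The merged array is [2, 4, 4, 12, 20, 20, 23, 31, 35, 35, 37], requiring 7 comparisons. The merge step runs in O(n) time where n is the total number of elements.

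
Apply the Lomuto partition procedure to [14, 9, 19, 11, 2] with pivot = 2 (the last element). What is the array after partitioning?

Lomuto partition with pivot = 2:

Initial array: [14, 9, 19, 11, 2]

arr[0]=14 > 2: no swap
arr[1]=9 > 2: no swap
arr[2]=19 > 2: no swap
arr[3]=11 > 2: no swap

Place pivot at position 0: [2, 9, 19, 11, 14]
Pivot position: 0

After partitioning with pivot 2, the array becomes [2, 9, 19, 11, 14]. The pivot is placed at index 0. All elements to the left of the pivot are <= 2, and all elements to the right are > 2.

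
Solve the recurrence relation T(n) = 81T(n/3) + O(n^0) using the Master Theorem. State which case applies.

Master Theorem for T(n) = 81T(n/3) + O(n^0):

a = 81, b = 3, c = 0
log_b(a) = log_3(81) = 4.0000

Case 1: c = 0 < log_3(81) = 4.0000
T(n) = O(n^(log_3 81)) = O(n^4)

For T(n) = 81T(n/3) + O(n^0): log_3(81) = 4.0000. This is Case 1 of the Master Theorem (c < log_b(a), work dominated by leaves), giving O(n^4).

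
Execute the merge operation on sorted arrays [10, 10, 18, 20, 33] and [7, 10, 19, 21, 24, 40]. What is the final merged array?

Merging process:

Compare 10 vs 7: take 7 from right. Merged: [7]
Compare 10 vs 10: take 10 from left. Merged: [7, 10]
Compare 10 vs 10: take 10 from left. Merged: [7, 10, 10]
Compare 18 vs 10: take 10 from right. Merged: [7, 10, 10, 10]
Compare 18 vs 19: take 18 from left. Merged: [7, 10, 10, 10, 18]
Compare 20 vs 19: take 19 from right. Merged: [7, 10, 10, 10, 18, 19]
Compare 20 vs 21: take 20 from left. Merged: [7, 10, 10, 10, 18, 19, 20]
Compare 33 vs 21: take 21 from right. Merged: [7, 10, 10, 10, 18, 19, 20, 21]
Compare 33 vs 24: take 24 from right. Merged: [7, 10, 10, 10, 18, 19, 20, 21, 24]
Compare 33 vs 40: take 33 from left. Merged: [7, 10, 10, 10, 18, 19, 20, 21, 24, 33]
Append remaining from right: [40]. Merged: [7, 10, 10, 10, 18, 19, 20, 21, 24, 33, 40]

Final merged array: [7, 10, 10, 10, 18, 19, 20, 21, 24, 33, 40]
Total comparisons: 10

The merged array is [7, 10, 10, 10, 18, 19, 20, 21, 24, 33, 40], requiring 10 comparisons. The merge step runs in O(n) time where n is the total number of elements.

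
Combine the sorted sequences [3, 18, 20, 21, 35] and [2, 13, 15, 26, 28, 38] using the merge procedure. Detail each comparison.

Merging process:

Compare 3 vs 2: take 2 from right. Merged: [2]
Compare 3 vs 13: take 3 from left. Merged: [2, 3]
Compare 18 vs 13: take 13 from right. Merged: [2, 3, 13]
Compare 18 vs 15: take 15 from right. Merged: [2, 3, 13, 15]
Compare 18 vs 26: take 18 from left. Merged: [2, 3, 13, 15, 18]
Compare 20 vs 26: take 20 from left. Merged: [2, 3, 13, 15, 18, 20]
Compare 21 vs 26: take 21 from left. Merged: [2, 3, 13, 15, 18, 20, 21]
Compare 35 vs 26: take 26 from right. Merged: [2, 3, 13, 15, 18, 20, 21, 26]
Compare 35 vs 28: take 28 from right. Merged: [2, 3, 13, 15, 18, 20, 21, 26, 28]
Compare 35 vs 38: take 35 from left. Merged: [2, 3, 13, 15, 18, 20, 21, 26, 28, 35]
Append remaining from right: [38]. Merged: [2, 3, 13, 15, 18, 20, 21, 26, 28, 35, 38]

Final merged array: [2, 3, 13, 15, 18, 20, 21, 26, 28, 35, 38]
Total comparisons: 10

The merged array is [2, 3, 13, 15, 18, 20, 21, 26, 28, 35, 38], requiring 10 comparisons. The merge step runs in O(n) time where n is the total number of elements.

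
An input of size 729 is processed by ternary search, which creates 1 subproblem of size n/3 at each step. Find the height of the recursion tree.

For divide and conquer with division factor 3:

Problem sizes at each level:
Level 0: 729
Level 1: 243
Level 2: 81
Level 3: 27
Level 4: 9
Level 5: 3
Level 6: 1

The root is level 0 and the size-1 base case is level 6 (the tree spans levels 0 through 6, i.e. 7 levels counting the root), so the depth is the number of divisions: log_3(729) = 6

The recursion tree depth is log_3(729) = 6. At each level, the problem size is divided by 3, so it takes 6 divisions to reduce to a base case of size 1. The algorithm makes 1 recursive call at each level.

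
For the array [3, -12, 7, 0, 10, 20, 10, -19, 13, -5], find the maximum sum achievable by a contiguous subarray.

Using Kadane's algorithm on [3, -12, 7, 0, 10, 20, 10, -19, 13, -5]:

Scanning through the array:
Position 1 (value -12): max_ending_here = -9, max_so_far = 3
Position 2 (value 7): max_ending_here = 7, max_so_far = 7
Position 3 (value 0): max_ending_here = 7, max_so_far = 7
Position 4 (value 10): max_ending_here = 17, max_so_far = 17
Position 5 (value 20): max_ending_here = 37, max_so_far = 37
Position 6 (value 10): max_ending_here = 47, max_so_far = 47
Position 7 (value -19): max_ending_here = 28, max_so_far = 47
Position 8 (value 13): max_ending_here = 41, max_so_far = 47
Position 9 (value -5): max_ending_here = 36, max_so_far = 47

Maximum subarray: [7, 0, 10, 20, 10]
Maximum sum: 47

The maximum subarray is [7, 0, 10, 20, 10] with sum 47. This subarray runs from index 2 to index 6.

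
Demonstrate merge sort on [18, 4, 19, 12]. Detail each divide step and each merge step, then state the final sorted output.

Merge sort trace:

Split: [18, 4, 19, 12] -> [18, 4] and [19, 12]
  Split: [18, 4] -> [18] and [4]
  Merge: [18] + [4] -> [4, 18]
  Split: [19, 12] -> [19] and [12]
  Merge: [19] + [12] -> [12, 19]
Merge: [4, 18] + [12, 19] -> [4, 12, 18, 19]

Final sorted array: [4, 12, 18, 19]

The merge sort proceeds by recursively splitting the array and merging sorted halves.
After all merges, the sorted array is [4, 12, 18, 19].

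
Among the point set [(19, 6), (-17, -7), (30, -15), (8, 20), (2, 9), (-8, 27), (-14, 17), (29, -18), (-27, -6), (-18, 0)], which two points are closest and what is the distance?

Computing all pairwise distances among 10 points:

d((19, 6), (-17, -7)) = 38.2753
d((19, 6), (30, -15)) = 23.7065
d((19, 6), (8, 20)) = 17.8045
d((19, 6), (2, 9)) = 17.2627
d((19, 6), (-8, 27)) = 34.2053
d((19, 6), (-14, 17)) = 34.7851
d((19, 6), (29, -18)) = 26.0
d((19, 6), (-27, -6)) = 47.5395
d((19, 6), (-18, 0)) = 37.4833
d((-17, -7), (30, -15)) = 47.676
d((-17, -7), (8, 20)) = 36.7967
d((-17, -7), (2, 9)) = 24.8395
d((-17, -7), (-8, 27)) = 35.171
d((-17, -7), (-14, 17)) = 24.1868
d((-17, -7), (29, -18)) = 47.2969
d((-17, -7), (-27, -6)) = 10.0499
d((-17, -7), (-18, 0)) = 7.0711
d((30, -15), (8, 20)) = 41.3401
d((30, -15), (2, 9)) = 36.8782
d((30, -15), (-8, 27)) = 56.6392
d((30, -15), (-14, 17)) = 54.4059
d((30, -15), (29, -18)) = 3.1623 <-- minimum
d((30, -15), (-27, -6)) = 57.7062
d((30, -15), (-18, 0)) = 50.2892
d((8, 20), (2, 9)) = 12.53
d((8, 20), (-8, 27)) = 17.4642
d((8, 20), (-14, 17)) = 22.2036
d((8, 20), (29, -18)) = 43.4166
d((8, 20), (-27, -6)) = 43.6005
d((8, 20), (-18, 0)) = 32.8024
d((2, 9), (-8, 27)) = 20.5913
d((2, 9), (-14, 17)) = 17.8885
d((2, 9), (29, -18)) = 38.1838
d((2, 9), (-27, -6)) = 32.6497
d((2, 9), (-18, 0)) = 21.9317
d((-8, 27), (-14, 17)) = 11.6619
d((-8, 27), (29, -18)) = 58.258
d((-8, 27), (-27, -6)) = 38.0789
d((-8, 27), (-18, 0)) = 28.7924
d((-14, 17), (29, -18)) = 55.4437
d((-14, 17), (-27, -6)) = 26.4197
d((-14, 17), (-18, 0)) = 17.4642
d((29, -18), (-27, -6)) = 57.2713
d((29, -18), (-18, 0)) = 50.3289
d((-27, -6), (-18, 0)) = 10.8167

Closest pair: (30, -15) and (29, -18) with distance 3.1623

The closest pair is (30, -15) and (29, -18) with Euclidean distance 3.1623. For 10 points, brute-force pairwise comparison is shown above. For large n, the divide-and-conquer algorithm (sort by x, recurse on halves, check the dividing strip) achieves O(n log n).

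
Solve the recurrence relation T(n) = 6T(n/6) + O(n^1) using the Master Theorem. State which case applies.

Master Theorem for T(n) = 6T(n/6) + O(n^1):

a = 6, b = 6, c = 1
log_b(a) = log_6(6) = 1.0000

Case 2: c = 1 = log_6(6) = 1.0000
T(n) = O(n^1 log n) = O(n log n)

For T(n) = 6T(n/6) + O(n^1): log_6(6) = 1.0000. This is Case 2 of the Master Theorem (c = log_b(a), equal work at all levels), giving O(n log n).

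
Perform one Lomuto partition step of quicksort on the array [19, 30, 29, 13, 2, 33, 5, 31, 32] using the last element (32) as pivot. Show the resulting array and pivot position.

Lomuto partition with pivot = 32:

Initial array: [19, 30, 29, 13, 2, 33, 5, 31, 32]

arr[0]=19 <= 32: swap with position 0, array becomes [19, 30, 29, 13, 2, 33, 5, 31, 32]
arr[1]=30 <= 32: swap with position 1, array becomes [19, 30, 29, 13, 2, 33, 5, 31, 32]
arr[2]=29 <= 32: swap with position 2, array becomes [19, 30, 29, 13, 2, 33, 5, 31, 32]
arr[3]=13 <= 32: swap with position 3, array becomes [19, 30, 29, 13, 2, 33, 5, 31, 32]
arr[4]=2 <= 32: swap with position 4, array becomes [19, 30, 29, 13, 2, 33, 5, 31, 32]
arr[5]=33 > 32: no swap
arr[6]=5 <= 32: swap with position 5, array becomes [19, 30, 29, 13, 2, 5, 33, 31, 32]
arr[7]=31 <= 32: swap with position 6, array becomes [19, 30, 29, 13, 2, 5, 31, 33, 32]

Place pivot at position 7: [19, 30, 29, 13, 2, 5, 31, 32, 33]
Pivot position: 7

After partitioning with pivot 32, the array becomes [19, 30, 29, 13, 2, 5, 31, 32, 33]. The pivot is placed at index 7. All elements to the left of the pivot are <= 32, and all elements to the right are > 32.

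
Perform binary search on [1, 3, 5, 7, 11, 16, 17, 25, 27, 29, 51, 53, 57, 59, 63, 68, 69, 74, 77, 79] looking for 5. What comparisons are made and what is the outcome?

Binary search for 5 in [1, 3, 5, 7, 11, 16, 17, 25, 27, 29, 51, 53, 57, 59, 63, 68, 69, 74, 77, 79]:

lo=0, hi=19, mid=9, arr[mid]=29 -> 29 > 5, search left half
lo=0, hi=8, mid=4, arr[mid]=11 -> 11 > 5, search left half
lo=0, hi=3, mid=1, arr[mid]=3 -> 3 < 5, search right half
lo=2, hi=3, mid=2, arr[mid]=5 -> Found target at index 2!

Binary search finds 5 at index 2 after 4 comparisons. The search repeatedly halves the search space by comparing with the middle element.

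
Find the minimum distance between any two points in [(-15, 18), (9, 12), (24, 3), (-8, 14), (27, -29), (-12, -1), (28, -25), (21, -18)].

Computing all pairwise distances among 8 points:

d((-15, 18), (9, 12)) = 24.7386
d((-15, 18), (24, 3)) = 41.7852
d((-15, 18), (-8, 14)) = 8.0623
d((-15, 18), (27, -29)) = 63.0317
d((-15, 18), (-12, -1)) = 19.2354
d((-15, 18), (28, -25)) = 60.8112
d((-15, 18), (21, -18)) = 50.9117
d((9, 12), (24, 3)) = 17.4929
d((9, 12), (-8, 14)) = 17.1172
d((9, 12), (27, -29)) = 44.7772
d((9, 12), (-12, -1)) = 24.6982
d((9, 12), (28, -25)) = 41.5933
d((9, 12), (21, -18)) = 32.311
d((24, 3), (-8, 14)) = 33.8378
d((24, 3), (27, -29)) = 32.1403
d((24, 3), (-12, -1)) = 36.2215
d((24, 3), (28, -25)) = 28.2843
d((24, 3), (21, -18)) = 21.2132
d((-8, 14), (27, -29)) = 55.4437
d((-8, 14), (-12, -1)) = 15.5242
d((-8, 14), (28, -25)) = 53.0754
d((-8, 14), (21, -18)) = 43.1856
d((27, -29), (-12, -1)) = 48.0104
d((27, -29), (28, -25)) = 4.1231 <-- minimum
d((27, -29), (21, -18)) = 12.53
d((-12, -1), (28, -25)) = 46.6476
d((-12, -1), (21, -18)) = 37.1214
d((28, -25), (21, -18)) = 9.8995

Closest pair: (27, -29) and (28, -25) with distance 4.1231

The closest pair is (27, -29) and (28, -25) with Euclidean distance 4.1231. For 8 points, brute-force pairwise comparison is shown above. For large n, the divide-and-conquer algorithm (sort by x, recurse on halves, check the dividing strip) achieves O(n log n).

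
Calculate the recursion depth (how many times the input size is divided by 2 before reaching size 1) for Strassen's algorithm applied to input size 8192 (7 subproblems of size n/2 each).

For divide and conquer with division factor 2:

Problem sizes at each level:
Level 0: 8192
Level 1: 4096
Level 2: 2048
Level 3: 1024
Level 4: 512
Level 5: 256
Level 6: 128
Level 7: 64
Level 8: 32
Level 9: 16
Level 10: 8
Level 11: 4
Level 12: 2
Level 13: 1

The root is level 0 and the size-1 base case is level 13 (the tree spans levels 0 through 13, i.e. 14 levels counting the root), so the depth is the number of divisions: log_2(8192) = 13

The recursion tree depth is log_2(8192) = 13. At each level, the problem size is divided by 2, so it takes 13 divisions to reduce to a base case of size 1. The algorithm makes 7 recursive calls at each level.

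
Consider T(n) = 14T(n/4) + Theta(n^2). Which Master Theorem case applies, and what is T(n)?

Master Theorem for T(n) = 14T(n/4) + O(n^2):

a = 14, b = 4, c = 2
log_b(a) = log_4(14) = 1.9037

Case 3: c = 2 > log_4(14) = 1.9037
T(n) = O(n^2) = O(n^2)

For T(n) = 14T(n/4) + O(n^2): log_4(14) = 1.9037. This is Case 3 of the Master Theorem (c > log_b(a), work dominated by root), giving O(n^2).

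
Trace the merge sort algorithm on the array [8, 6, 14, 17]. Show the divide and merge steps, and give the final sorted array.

Merge sort trace:

Split: [8, 6, 14, 17] -> [8, 6] and [14, 17]
  Split: [8, 6] -> [8] and [6]
  Merge: [8] + [6] -> [6, 8]
  Split: [14, 17] -> [14] and [17]
  Merge: [14] + [17] -> [14, 17]
Merge: [6, 8] + [14, 17] -> [6, 8, 14, 17]

Final sorted array: [6, 8, 14, 17]

The merge sort proceeds by recursively splitting the array and merging sorted halves.
After all merges, the sorted array is [6, 8, 14, 17].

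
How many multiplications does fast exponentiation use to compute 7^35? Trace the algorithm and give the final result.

Computing 7^35 by squaring (build up from 7^1; each line after the first costs one multiplication):

7^1 = 7
7^2 = (7^1)^2 = 7^2 = 49
7^4 = (7^2)^2 = 49^2 = 2401
7^8 = (7^4)^2 = 2401^2 = 5764801
7^16 = (7^8)^2 = 5764801^2 = 33232930569601
7^17 = 7 * 7^16 = 7 * 33232930569601 = 232630513987207
7^34 = (7^17)^2 = 232630513987207^2 = 54116956037952111668959660849
7^35 = 7 * 7^34 = 7 * 54116956037952111668959660849 = 378818692265664781682717625943

Result: 378818692265664781682717625943
Multiplications needed: 7 (7 lines after 7^1)

7^35 = 378818692265664781682717625943. Using exponentiation by squaring, this requires 7 multiplications. The key idea: if the exponent is even, square the half-power; if odd, multiply by the base once.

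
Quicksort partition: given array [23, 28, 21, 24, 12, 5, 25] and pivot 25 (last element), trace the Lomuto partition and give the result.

Lomuto partition with pivot = 25:

Initial array: [23, 28, 21, 24, 12, 5, 25]

arr[0]=23 <= 25: swap with position 0, array becomes [23, 28, 21, 24, 12, 5, 25]
arr[1]=28 > 25: no swap
arr[2]=21 <= 25: swap with position 1, array becomes [23, 21, 28, 24, 12, 5, 25]
arr[3]=24 <= 25: swap with position 2, array becomes [23, 21, 24, 28, 12, 5, 25]
arr[4]=12 <= 25: swap with position 3, array becomes [23, 21, 24, 12, 28, 5, 25]
arr[5]=5 <= 25: swap with position 4, array becomes [23, 21, 24, 12, 5, 28, 25]

Place pivot at position 5: [23, 21, 24, 12, 5, 25, 28]
Pivot position: 5

After partitioning with pivot 25, the array becomes [23, 21, 24, 12, 5, 25, 28]. The pivot is placed at index 5. All elements to the left of the pivot are <= 25, and all elements to the right are > 25.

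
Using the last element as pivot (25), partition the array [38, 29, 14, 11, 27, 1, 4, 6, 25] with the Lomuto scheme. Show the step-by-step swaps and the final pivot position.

Lomuto partition with pivot = 25:

Initial array: [38, 29, 14, 11, 27, 1, 4, 6, 25]

arr[0]=38 > 25: no swap
arr[1]=29 > 25: no swap
arr[2]=14 <= 25: swap with position 0, array becomes [14, 29, 38, 11, 27, 1, 4, 6, 25]
arr[3]=11 <= 25: swap with position 1, array becomes [14, 11, 38, 29, 27, 1, 4, 6, 25]
arr[4]=27 > 25: no swap
arr[5]=1 <= 25: swap with position 2, array becomes [14, 11, 1, 29, 27, 38, 4, 6, 25]
arr[6]=4 <= 25: swap with position 3, array becomes [14, 11, 1, 4, 27, 38, 29, 6, 25]
arr[7]=6 <= 25: swap with position 4, array becomes [14, 11, 1, 4, 6, 38, 29, 27, 25]

Place pivot at position 5: [14, 11, 1, 4, 6, 25, 29, 27, 38]
Pivot position: 5

After partitioning with pivot 25, the array becomes [14, 11, 1, 4, 6, 25, 29, 27, 38]. The pivot is placed at index 5. All elements to the left of the pivot are <= 25, and all elements to the right are > 25.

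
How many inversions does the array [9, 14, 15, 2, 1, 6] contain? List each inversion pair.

Finding inversions in [9, 14, 15, 2, 1, 6]:

(0, 3): arr[0]=9 > arr[3]=2
(0, 4): arr[0]=9 > arr[4]=1
(0, 5): arr[0]=9 > arr[5]=6
(1, 3): arr[1]=14 > arr[3]=2
(1, 4): arr[1]=14 > arr[4]=1
(1, 5): arr[1]=14 > arr[5]=6
(2, 3): arr[2]=15 > arr[3]=2
(2, 4): arr[2]=15 > arr[4]=1
(2, 5): arr[2]=15 > arr[5]=6
(3, 4): arr[3]=2 > arr[4]=1

Total inversions: 10

The array has 10 inversion(s): (0,3), (0,4), (0,5), (1,3), (1,4), (1,5), (2,3), (2,4), (2,5), (3,4). Each pair (i,j) satisfies i < j and arr[i] > arr[j].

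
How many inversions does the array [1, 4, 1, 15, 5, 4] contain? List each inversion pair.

Finding inversions in [1, 4, 1, 15, 5, 4]:

(1, 2): arr[1]=4 > arr[2]=1
(3, 4): arr[3]=15 > arr[4]=5
(3, 5): arr[3]=15 > arr[5]=4
(4, 5): arr[4]=5 > arr[5]=4

Total inversions: 4

The array has 4 inversion(s): (1,2), (3,4), (3,5), (4,5). Each pair (i,j) satisfies i < j and arr[i] > arr[j].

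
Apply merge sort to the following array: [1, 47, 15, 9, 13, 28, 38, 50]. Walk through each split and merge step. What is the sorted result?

Merge sort trace:

Split: [1, 47, 15, 9, 13, 28, 38, 50] -> [1, 47, 15, 9] and [13, 28, 38, 50]
  Split: [1, 47, 15, 9] -> [1, 47] and [15, 9]
    Split: [1, 47] -> [1] and [47]
    Merge: [1] + [47] -> [1, 47]
    Split: [15, 9] -> [15] and [9]
    Merge: [15] + [9] -> [9, 15]
  Merge: [1, 47] + [9, 15] -> [1, 9, 15, 47]
  Split: [13, 28, 38, 50] -> [13, 28] and [38, 50]
    Split: [13, 28] -> [13] and [28]
    Merge: [13] + [28] -> [13, 28]
    Split: [38, 50] -> [38] and [50]
    Merge: [38] + [50] -> [38, 50]
  Merge: [13, 28] + [38, 50] -> [13, 28, 38, 50]
Merge: [1, 9, 15, 47] + [13, 28, 38, 50] -> [1, 9, 13, 15, 28, 38, 47, 50]

Final sorted array: [1, 9, 13, 15, 28, 38, 47, 50]

The merge sort proceeds by recursively splitting the array and merging sorted halves.
After all merges, the sorted array is [1, 9, 13, 15, 28, 38, 47, 50].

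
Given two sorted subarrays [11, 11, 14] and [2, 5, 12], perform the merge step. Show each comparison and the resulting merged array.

Merging process:

Compare 11 vs 2: take 2 from right. Merged: [2]
Compare 11 vs 5: take 5 from right. Merged: [2, 5]
Compare 11 vs 12: take 11 from left. Merged: [2, 5, 11]
Compare 11 vs 12: take 11 from left. Merged: [2, 5, 11, 11]
Compare 14 vs 12: take 12 from right. Merged: [2, 5, 11, 11, 12]
Append remaining from left: [14]. Merged: [2, 5, 11, 11, 12, 14]

Final merged array: [2, 5, 11, 11, 12, 14]
Total comparisons: 5

The merged array is [2, 5, 11, 11, 12, 14], requiring 5 comparisons. The merge step runs in O(n) time where n is the total number of elements.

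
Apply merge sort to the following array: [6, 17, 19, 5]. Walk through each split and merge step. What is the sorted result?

Merge sort trace:

Split: [6, 17, 19, 5] -> [6, 17] and [19, 5]
  Split: [6, 17] -> [6] and [17]
  Merge: [6] + [17] -> [6, 17]
  Split: [19, 5] -> [19] and [5]
  Merge: [19] + [5] -> [5, 19]
Merge: [6, 17] + [5, 19] -> [5, 6, 17, 19]

Final sorted array: [5, 6, 17, 19]

The merge sort proceeds by recursively splitting the array and merging sorted halves.
After all merges, the sorted array is [5, 6, 17, 19].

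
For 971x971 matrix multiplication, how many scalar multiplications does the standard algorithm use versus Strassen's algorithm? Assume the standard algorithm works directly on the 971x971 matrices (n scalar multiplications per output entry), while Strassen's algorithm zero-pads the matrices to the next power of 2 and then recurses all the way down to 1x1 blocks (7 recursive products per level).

Matrix multiplication for 971x971 matrices:

Strassen's algorithm requires power-of-2 dimensions. Pad 971x971 to 1024x1024 (next power of 2).

Standard algorithm: 971^3 = 915498611 multiplications
Strassen's algorithm: 7^(log2(1024)) = 7^10 = 282475249 multiplications
Savings: 915498611 - 282475249 = 633023362 multiplications

Standard: 915498611 multiplications (971^3). Strassen: 282475249 multiplications (7^10, after padding to 1024x1024). Strassen reduces 8 recursive multiplications to 7 at each level.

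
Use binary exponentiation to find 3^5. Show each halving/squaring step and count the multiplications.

Computing 3^5 by squaring (build up from 3^1; each line after the first costs one multiplication):

3^1 = 3
3^2 = (3^1)^2 = 3^2 = 9
3^4 = (3^2)^2 = 9^2 = 81
3^5 = 3 * 3^4 = 3 * 81 = 243

Result: 243
Multiplications needed: 3 (3 lines after 3^1)

3^5 = 243. Using exponentiation by squaring, this requires 3 multiplications. The key idea: if the exponent is even, square the half-power; if odd, multiply by the base once.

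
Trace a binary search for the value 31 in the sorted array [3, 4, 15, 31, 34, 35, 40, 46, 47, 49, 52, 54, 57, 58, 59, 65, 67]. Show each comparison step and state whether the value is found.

Binary search for 31 in [3, 4, 15, 31, 34, 35, 40, 46, 47, 49, 52, 54, 57, 58, 59, 65, 67]:

lo=0, hi=16, mid=8, arr[mid]=47 -> 47 > 31, search left half
lo=0, hi=7, mid=3, arr[mid]=31 -> Found target at index 3!

Binary search finds 31 at index 3 after 2 comparisons. The search repeatedly halves the search space by comparing with the middle element.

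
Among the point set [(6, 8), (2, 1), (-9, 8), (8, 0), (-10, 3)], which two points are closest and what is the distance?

Computing all pairwise distances among 5 points:

d((6, 8), (2, 1)) = 8.0623
d((6, 8), (-9, 8)) = 15.0
d((6, 8), (8, 0)) = 8.2462
d((6, 8), (-10, 3)) = 16.7631
d((2, 1), (-9, 8)) = 13.0384
d((2, 1), (8, 0)) = 6.0828
d((2, 1), (-10, 3)) = 12.1655
d((-9, 8), (8, 0)) = 18.7883
d((-9, 8), (-10, 3)) = 5.099 <-- minimum
d((8, 0), (-10, 3)) = 18.2483

Closest pair: (-9, 8) and (-10, 3) with distance 5.099

The closest pair is (-9, 8) and (-10, 3) with Euclidean distance 5.099. For 5 points, brute-force pairwise comparison is shown above. For large n, the divide-and-conquer algorithm (sort by x, recurse on halves, check the dividing strip) achieves O(n log n).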